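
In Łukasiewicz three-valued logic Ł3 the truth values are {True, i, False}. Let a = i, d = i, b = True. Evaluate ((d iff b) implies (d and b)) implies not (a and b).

d iff b = i iff True = i
d and b = i and True = i
(d iff b) implies (d and b) = i implies i = True
a and b = i and True = i
not (a and b) = not i = i
((d iff b) implies (d and b)) implies not (a and b) = True implies i = i

i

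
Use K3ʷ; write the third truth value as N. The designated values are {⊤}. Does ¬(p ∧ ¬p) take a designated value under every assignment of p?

Countermodel: p=N gives N, which is not designated.

No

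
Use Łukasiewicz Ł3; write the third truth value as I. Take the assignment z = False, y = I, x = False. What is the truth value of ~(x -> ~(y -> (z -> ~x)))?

False

~x = ~False = True
z -> ~x = False -> True = True
y -> (z -> ~x) = I -> True = True  [min(1, 1−½+1)]
~(y -> (z -> ~x)) = ~True = False
x -> ~(y -> (z -> ~x)) = False -> False = True
~(x -> ~(y -> (z -> ~x))) = ~True = False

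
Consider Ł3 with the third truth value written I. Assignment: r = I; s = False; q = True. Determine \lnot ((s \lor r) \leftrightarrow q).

I

s \lor r = False \lor I = I
(s \lor r) \leftrightarrow q = I \leftrightarrow True = I  [1 − |½−1|]
\lnot ((s \lor r) \leftrightarrow q) = \lnot I = I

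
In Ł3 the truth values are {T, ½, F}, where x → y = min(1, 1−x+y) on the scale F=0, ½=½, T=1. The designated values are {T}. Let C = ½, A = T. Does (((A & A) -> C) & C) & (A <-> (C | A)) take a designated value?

No

A & A = T & T = T
(A & A) -> C = T -> ½ = ½  [min(1, 1−1+½)]
((A & A) -> C) & C = ½ & ½ = ½
C | A = ½ | T = T
A <-> (C | A) = T <-> T = T
(((A & A) -> C) & C) & (A <-> (C | A)) = ½ & T = ½
½ ∉ {T}.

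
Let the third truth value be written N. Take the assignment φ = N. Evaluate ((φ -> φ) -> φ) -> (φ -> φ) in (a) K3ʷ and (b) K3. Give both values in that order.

N; N

In K3ʷ: φ -> φ = N -> N = N  [any arg is the third value ⇒ result is the third value]
(φ -> φ) -> φ = N -> N = N
φ -> φ = N -> N = N
((φ -> φ) -> φ) -> (φ -> φ) = N -> N = N
In K3: φ -> φ = N -> N = N  [~N | N]
(φ -> φ) -> φ = N -> N = N
φ -> φ = N -> N = N
((φ -> φ) -> φ) -> (φ -> φ) = N -> N = N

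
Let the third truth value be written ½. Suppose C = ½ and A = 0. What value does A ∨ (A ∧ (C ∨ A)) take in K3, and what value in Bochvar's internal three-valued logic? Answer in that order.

0; ½

In K3: C ∨ A = ½ ∨ 0 = ½
A ∧ (C ∨ A) = 0 ∧ ½ = 0
A ∨ (A ∧ (C ∨ A)) = 0 ∨ 0 = 0
In Bochvar's internal three-valued logic: C ∨ A = ½ ∨ 0 = ½
A ∧ (C ∨ A) = 0 ∧ ½ = ½
A ∨ (A ∧ (C ∨ A)) = 0 ∨ ½ = ½
They differ because K3 and Bochvar's internal three-valued logic treat ½ differently under the binary connectives.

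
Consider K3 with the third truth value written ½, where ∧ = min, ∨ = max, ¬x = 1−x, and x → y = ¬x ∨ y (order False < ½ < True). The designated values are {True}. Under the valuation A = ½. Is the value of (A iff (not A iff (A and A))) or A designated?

No

not A = not ½ = ½
A and A = ½ and ½ = ½
not A iff (A and A) = ½ iff ½ = ½
A iff (not A iff (A and A)) = ½ iff ½ = ½
(A iff (not A iff (A and A))) or A = ½ or ½ = ½
½ ∉ {True}.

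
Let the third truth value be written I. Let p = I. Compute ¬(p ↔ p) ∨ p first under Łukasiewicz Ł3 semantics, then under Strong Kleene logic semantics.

I; I

In Łukasiewicz Ł3: p ↔ p = I ↔ I = ⊤  [1 − |½−½|]
¬(p ↔ p) = ¬⊤ = ⊥
¬(p ↔ p) ∨ p = ⊥ ∨ I = I
In Strong Kleene logic: p ↔ p = I ↔ I = I
¬(p ↔ p) = ¬I = I
¬(p ↔ p) ∨ p = I ∨ I = I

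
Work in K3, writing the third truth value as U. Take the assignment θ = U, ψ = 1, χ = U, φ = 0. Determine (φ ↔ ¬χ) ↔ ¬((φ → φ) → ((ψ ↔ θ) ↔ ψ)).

¬χ = ¬U = U
φ ↔ ¬χ = 0 ↔ U = U
φ → φ = 0 → 0 = 1
ψ ↔ θ = 1 ↔ U = U
(ψ ↔ θ) ↔ ψ = U ↔ 1 = U
(φ → φ) → ((ψ ↔ θ) ↔ ψ) = 1 → U = U
¬((φ → φ) → ((ψ ↔ θ) ↔ ψ)) = ¬U = U
(φ ↔ ¬χ) ↔ ¬((φ → φ) → ((ψ ↔ θ) ↔ ψ)) = U ↔ U = U

U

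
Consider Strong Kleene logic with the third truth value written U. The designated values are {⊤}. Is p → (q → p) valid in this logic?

Countermodel: p=U, q=⊤ gives U, which is not designated.

No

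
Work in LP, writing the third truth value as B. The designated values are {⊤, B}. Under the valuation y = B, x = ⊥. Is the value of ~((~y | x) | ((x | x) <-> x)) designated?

~y = ~B = B
~y | x = B | ⊥ = B
x | x = ⊥ | ⊥ = ⊥
(x | x) <-> x = ⊥ <-> ⊥ = ⊤
(~y | x) | ((x | x) <-> x) = B | ⊤ = ⊤
~((~y | x) | ((x | x) <-> x)) = ~⊤ = ⊥
⊥ ∉ {⊤, B}.

No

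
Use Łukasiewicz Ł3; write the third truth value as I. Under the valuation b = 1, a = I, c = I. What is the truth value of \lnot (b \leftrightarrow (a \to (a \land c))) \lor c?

I

a \land c = I \land I = I
a \to (a \land c) = I \to I = 1
b \leftrightarrow (a \to (a \land c)) = 1 \leftrightarrow 1 = 1
\lnot (b \leftrightarrow (a \to (a \land c))) = \lnot 1 = 0
\lnot (b \leftrightarrow (a \to (a \land c))) \lor c = 0 \lor I = I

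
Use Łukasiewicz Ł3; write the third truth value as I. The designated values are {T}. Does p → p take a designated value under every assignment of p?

Every assignment of p over {T, I, F} gives a value in {T}.
In particular, with p=I: p → p = T.

Yes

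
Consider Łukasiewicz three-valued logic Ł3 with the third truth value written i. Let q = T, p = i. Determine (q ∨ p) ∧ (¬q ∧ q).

F

q ∨ p = T ∨ i = T
¬q = ¬T = F
¬q ∧ q = F ∧ T = F
(q ∨ p) ∧ (¬q ∧ q) = T ∧ F = F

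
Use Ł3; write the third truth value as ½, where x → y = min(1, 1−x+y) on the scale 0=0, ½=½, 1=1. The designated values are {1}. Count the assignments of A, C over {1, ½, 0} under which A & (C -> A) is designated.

3

Designated under: (A=1, C=1); (A=1, C=½); (A=1, C=0).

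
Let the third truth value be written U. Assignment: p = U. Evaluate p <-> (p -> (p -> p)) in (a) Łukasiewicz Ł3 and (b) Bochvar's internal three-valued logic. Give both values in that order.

U; U

In Łukasiewicz Ł3: p -> p = U -> U = T
p -> (p -> p) = U -> T = T
p <-> (p -> (p -> p)) = U <-> T = U
In Bochvar's internal three-valued logic: p -> p = U -> U = U
p -> (p -> p) = U -> U = U
p <-> (p -> (p -> p)) = U <-> U = U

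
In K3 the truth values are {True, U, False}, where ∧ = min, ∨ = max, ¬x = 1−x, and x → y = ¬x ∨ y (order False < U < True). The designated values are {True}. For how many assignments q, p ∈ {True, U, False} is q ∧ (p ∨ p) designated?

1

Designated under: (q=True, p=True).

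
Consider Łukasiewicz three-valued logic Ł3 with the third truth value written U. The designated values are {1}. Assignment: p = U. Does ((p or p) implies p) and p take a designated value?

No

p or p = U or U = U
(p or p) implies p = U implies U = 1  [min(1, 1−½+½)]
((p or p) implies p) and p = 1 and U = U
U ∉ {1}.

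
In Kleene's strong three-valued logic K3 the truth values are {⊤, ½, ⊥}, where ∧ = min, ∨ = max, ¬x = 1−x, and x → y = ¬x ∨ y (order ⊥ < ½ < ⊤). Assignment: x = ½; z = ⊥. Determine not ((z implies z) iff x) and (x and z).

⊥

z implies z = ⊥ implies ⊥ = ⊤
(z implies z) iff x = ⊤ iff ½ = ½
not ((z implies z) iff x) = not ½ = ½
x and z = ½ and ⊥ = ⊥
not ((z implies z) iff x) and (x and z) = ½ and ⊥ = ⊥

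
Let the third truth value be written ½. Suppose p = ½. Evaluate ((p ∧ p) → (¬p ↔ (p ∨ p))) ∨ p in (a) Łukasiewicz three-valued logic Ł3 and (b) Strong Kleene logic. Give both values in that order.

In Łukasiewicz three-valued logic Ł3: p ∧ p = ½ ∧ ½ = ½
¬p = ¬½ = ½
p ∨ p = ½ ∨ ½ = ½
¬p ↔ (p ∨ p) = ½ ↔ ½ = 1  [1 − |½−½|]
(p ∧ p) → (¬p ↔ (p ∨ p)) = ½ → 1 = 1
((p ∧ p) → (¬p ↔ (p ∨ p))) ∨ p = 1 ∨ ½ = 1
In Strong Kleene logic: p ∧ p = ½ ∧ ½ = ½
¬p = ¬½ = ½
p ∨ p = ½ ∨ ½ = ½
¬p ↔ (p ∨ p) = ½ ↔ ½ = ½
(p ∧ p) → (¬p ↔ (p ∨ p)) = ½ → ½ = ½
((p ∧ p) → (¬p ↔ (p ∨ p))) ∨ p = ½ ∨ ½ = ½
They differ because Łukasiewicz three-valued logic Ł3 and Strong Kleene logic treat ½ differently under implication.

1; ½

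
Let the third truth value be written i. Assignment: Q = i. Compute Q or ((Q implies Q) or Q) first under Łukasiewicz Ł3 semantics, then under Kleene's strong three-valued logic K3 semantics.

true; i

In Łukasiewicz Ł3: Q implies Q = i implies i = true  [min(1, 1−½+½)]
(Q implies Q) or Q = true or i = true
Q or ((Q implies Q) or Q) = i or true = true
In Kleene's strong three-valued logic K3: Q implies Q = i implies i = i  [not i or i]
(Q implies Q) or Q = i or i = i
Q or ((Q implies Q) or Q) = i or i = i
They differ because Łukasiewicz Ł3 and Kleene's strong three-valued logic K3 treat i differently under implication.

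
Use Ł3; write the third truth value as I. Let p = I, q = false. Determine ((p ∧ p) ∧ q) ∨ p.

p ∧ p = I ∧ I = I
(p ∧ p) ∧ q = I ∧ false = false
((p ∧ p) ∧ q) ∨ p = false ∨ I = I

I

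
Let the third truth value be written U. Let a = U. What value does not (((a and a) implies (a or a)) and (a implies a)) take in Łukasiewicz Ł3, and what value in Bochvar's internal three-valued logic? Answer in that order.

In Łukasiewicz Ł3: a and a = U and U = U
a or a = U or U = U
(a and a) implies (a or a) = U implies U = True  [min(1, 1−½+½)]
a implies a = U implies U = True
((a and a) implies (a or a)) and (a implies a) = True and True = True
not (((a and a) implies (a or a)) and (a implies a)) = not True = False
In Bochvar's internal three-valued logic: a and a = U and U = U
a or a = U or U = U
(a and a) implies (a or a) = U implies U = U
a implies a = U implies U = U
((a and a) implies (a or a)) and (a implies a) = U and U = U
not (((a and a) implies (a or a)) and (a implies a)) = not U = U
They differ because Łukasiewicz Ł3 and Bochvar's internal three-valued logic treat U differently under the binary connectives.

False; U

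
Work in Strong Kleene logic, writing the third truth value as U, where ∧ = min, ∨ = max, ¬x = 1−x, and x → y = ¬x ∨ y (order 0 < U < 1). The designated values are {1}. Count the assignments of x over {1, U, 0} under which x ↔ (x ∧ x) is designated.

2

x=1: 1 ✓
x=U: U ·
x=0: 1 ✓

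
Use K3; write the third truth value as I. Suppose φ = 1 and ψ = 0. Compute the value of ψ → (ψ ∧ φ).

ψ ∧ φ = 0 ∧ 1 = 0
ψ → (ψ ∧ φ) = 0 → 0 = 1

1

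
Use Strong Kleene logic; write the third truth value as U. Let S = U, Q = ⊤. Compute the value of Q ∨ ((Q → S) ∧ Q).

⊤

Q → S = ⊤ → U = U  [¬⊤ ∨ U]
(Q → S) ∧ Q = U ∧ ⊤ = U
Q ∨ ((Q → S) ∧ Q) = ⊤ ∨ U = ⊤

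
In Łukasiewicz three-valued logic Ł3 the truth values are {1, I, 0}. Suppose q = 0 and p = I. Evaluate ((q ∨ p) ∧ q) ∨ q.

0

q ∨ p = 0 ∨ I = I
(q ∨ p) ∧ q = I ∧ 0 = 0
((q ∨ p) ∧ q) ∨ q = 0 ∨ 0 = 0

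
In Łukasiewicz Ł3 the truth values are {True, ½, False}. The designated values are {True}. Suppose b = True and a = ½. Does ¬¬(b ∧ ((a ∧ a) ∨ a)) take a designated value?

No

a ∧ a = ½ ∧ ½ = ½
(a ∧ a) ∨ a = ½ ∨ ½ = ½
b ∧ ((a ∧ a) ∨ a) = True ∧ ½ = ½
¬(b ∧ ((a ∧ a) ∨ a)) = ¬½ = ½
¬¬(b ∧ ((a ∧ a) ∨ a)) = ¬½ = ½
½ ∉ {True}.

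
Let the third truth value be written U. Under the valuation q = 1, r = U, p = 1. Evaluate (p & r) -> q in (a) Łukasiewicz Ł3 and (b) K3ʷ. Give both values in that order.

In Łukasiewicz Ł3: p & r = 1 & U = U
(p & r) -> q = U -> 1 = 1  [min(1, 1−½+1)]
In K3ʷ: p & r = 1 & U = U
(p & r) -> q = U -> 1 = U
They differ because Łukasiewicz Ł3 and K3ʷ treat U differently under the binary connectives.

1; U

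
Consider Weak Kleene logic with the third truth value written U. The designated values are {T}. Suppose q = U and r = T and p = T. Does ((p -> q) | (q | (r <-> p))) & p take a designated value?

No

p -> q = T -> U = U  [any arg is the third value ⇒ result is the third value]
r <-> p = T <-> T = T
q | (r <-> p) = U | T = U
(p -> q) | (q | (r <-> p)) = U | U = U
((p -> q) | (q | (r <-> p))) & p = U & T = U
U ∉ {T}.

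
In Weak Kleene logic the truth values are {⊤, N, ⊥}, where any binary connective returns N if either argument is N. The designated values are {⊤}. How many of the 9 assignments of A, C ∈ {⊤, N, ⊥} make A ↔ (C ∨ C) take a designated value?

Designated under: (A=⊤, C=⊤); (A=⊥, C=⊥).

2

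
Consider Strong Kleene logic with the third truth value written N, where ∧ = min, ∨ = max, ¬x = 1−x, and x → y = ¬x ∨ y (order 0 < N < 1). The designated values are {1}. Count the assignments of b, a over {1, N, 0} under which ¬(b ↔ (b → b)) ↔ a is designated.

Designated under: (b=1, a=0); (b=0, a=1).

2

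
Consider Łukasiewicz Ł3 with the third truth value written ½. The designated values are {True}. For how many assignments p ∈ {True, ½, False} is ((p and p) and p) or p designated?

p=True: True ✓
p=½: ½ ·
p=False: False ·

1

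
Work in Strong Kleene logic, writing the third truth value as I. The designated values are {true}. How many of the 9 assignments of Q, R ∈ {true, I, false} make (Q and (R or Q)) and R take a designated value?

1

Designated under: (Q=true, R=true).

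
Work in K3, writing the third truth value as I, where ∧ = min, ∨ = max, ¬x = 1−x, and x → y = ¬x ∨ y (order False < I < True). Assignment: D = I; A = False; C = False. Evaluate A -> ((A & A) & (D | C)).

True

A & A = False & False = False
D | C = I | False = I
(A & A) & (D | C) = False & I = False
A -> ((A & A) & (D | C)) = False -> False = True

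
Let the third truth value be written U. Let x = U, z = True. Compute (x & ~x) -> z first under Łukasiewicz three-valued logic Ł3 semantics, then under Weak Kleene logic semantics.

True; U

In Łukasiewicz three-valued logic Ł3: ~x = ~U = U
x & ~x = U & U = U
(x & ~x) -> z = U -> True = True  [min(1, 1−½+1)]
In Weak Kleene logic: ~x = ~U = U
x & ~x = U & U = U
(x & ~x) -> z = U -> True = U  [any arg is the third value ⇒ result is the third value]
They differ because Łukasiewicz three-valued logic Ł3 and Weak Kleene logic treat U differently under the binary connectives.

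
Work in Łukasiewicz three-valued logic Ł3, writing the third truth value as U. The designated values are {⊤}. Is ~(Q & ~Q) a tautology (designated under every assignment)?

No

Countermodel: Q=U gives U, which is not designated.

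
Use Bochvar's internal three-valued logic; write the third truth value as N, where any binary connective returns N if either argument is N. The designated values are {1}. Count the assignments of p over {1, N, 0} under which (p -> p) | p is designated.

2

p=1: 1 ✓
p=N: N ·
p=0: 1 ✓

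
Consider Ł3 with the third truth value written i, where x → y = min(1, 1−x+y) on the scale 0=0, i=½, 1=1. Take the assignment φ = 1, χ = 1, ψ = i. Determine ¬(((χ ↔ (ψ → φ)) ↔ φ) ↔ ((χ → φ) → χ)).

ψ → φ = i → 1 = 1  [min(1, 1−½+1)]
χ ↔ (ψ → φ) = 1 ↔ 1 = 1
(χ ↔ (ψ → φ)) ↔ φ = 1 ↔ 1 = 1
χ → φ = 1 → 1 = 1
(χ → φ) → χ = 1 → 1 = 1
((χ ↔ (ψ → φ)) ↔ φ) ↔ ((χ → φ) → χ) = 1 ↔ 1 = 1
¬(((χ ↔ (ψ → φ)) ↔ φ) ↔ ((χ → φ) → χ)) = ¬1 = 0

0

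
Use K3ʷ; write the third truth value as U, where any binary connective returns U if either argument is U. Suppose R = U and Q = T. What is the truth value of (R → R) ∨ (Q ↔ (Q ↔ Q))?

R → R = U → U = U
Q ↔ Q = T ↔ T = T
Q ↔ (Q ↔ Q) = T ↔ T = T
(R → R) ∨ (Q ↔ (Q ↔ Q)) = U ∨ T = U

U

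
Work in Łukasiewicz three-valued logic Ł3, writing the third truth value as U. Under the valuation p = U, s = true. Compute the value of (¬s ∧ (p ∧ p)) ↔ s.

false

¬s = ¬true = false
p ∧ p = U ∧ U = U
¬s ∧ (p ∧ p) = false ∧ U = false
(¬s ∧ (p ∧ p)) ↔ s = false ↔ true = false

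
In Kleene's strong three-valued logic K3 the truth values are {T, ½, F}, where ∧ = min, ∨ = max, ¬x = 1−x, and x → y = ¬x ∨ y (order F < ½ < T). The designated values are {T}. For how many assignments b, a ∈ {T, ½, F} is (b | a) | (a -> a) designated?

Of the 9 assignments, 7 give a value in {T}.

7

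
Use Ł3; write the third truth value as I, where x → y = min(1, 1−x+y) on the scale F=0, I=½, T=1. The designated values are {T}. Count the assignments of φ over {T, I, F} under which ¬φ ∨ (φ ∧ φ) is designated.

2

φ=T: T ✓
φ=I: I ·
φ=F: T ✓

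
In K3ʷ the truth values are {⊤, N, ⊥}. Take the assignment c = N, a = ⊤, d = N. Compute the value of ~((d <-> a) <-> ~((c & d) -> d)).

d <-> a = N <-> ⊤ = N
c & d = N & N = N
(c & d) -> d = N -> N = N  [any arg is the third value ⇒ result is the third value]
~((c & d) -> d) = ~N = N
(d <-> a) <-> ~((c & d) -> d) = N <-> N = N
~((d <-> a) <-> ~((c & d) -> d)) = ~N = N

N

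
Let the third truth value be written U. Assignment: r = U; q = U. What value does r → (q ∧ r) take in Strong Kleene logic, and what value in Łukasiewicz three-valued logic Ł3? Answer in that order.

In Strong Kleene logic: q ∧ r = U ∧ U = U
r → (q ∧ r) = U → U = U
In Łukasiewicz three-valued logic Ł3: q ∧ r = U ∧ U = U
r → (q ∧ r) = U → U = True  [min(1, 1−½+½)]
They differ because Strong Kleene logic and Łukasiewicz three-valued logic Ł3 treat U differently under implication.

U; True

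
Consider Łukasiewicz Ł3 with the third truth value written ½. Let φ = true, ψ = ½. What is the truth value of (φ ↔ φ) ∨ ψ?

true

φ ↔ φ = true ↔ true = true
(φ ↔ φ) ∨ ψ = true ∨ ½ = true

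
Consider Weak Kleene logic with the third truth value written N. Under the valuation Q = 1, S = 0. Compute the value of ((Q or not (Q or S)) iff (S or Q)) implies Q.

1

Q or S = 1 or 0 = 1
not (Q or S) = not 1 = 0
Q or not (Q or S) = 1 or 0 = 1
S or Q = 0 or 1 = 1
(Q or not (Q or S)) iff (S or Q) = 1 iff 1 = 1
((Q or not (Q or S)) iff (S or Q)) implies Q = 1 implies 1 = 1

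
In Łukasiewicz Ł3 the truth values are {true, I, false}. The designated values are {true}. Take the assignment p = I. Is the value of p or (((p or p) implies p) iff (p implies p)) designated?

p or p = I or I = I
(p or p) implies p = I implies I = true  [min(1, 1−½+½)]
p implies p = I implies I = true
((p or p) implies p) iff (p implies p) = true iff true = true
p or (((p or p) implies p) iff (p implies p)) = I or true = true
true ∈ {true}.

Yes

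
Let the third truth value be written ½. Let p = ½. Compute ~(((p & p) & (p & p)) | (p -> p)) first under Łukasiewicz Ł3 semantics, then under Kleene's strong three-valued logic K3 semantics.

⊥; ½

In Łukasiewicz Ł3: p & p = ½ & ½ = ½
p & p = ½ & ½ = ½
(p & p) & (p & p) = ½ & ½ = ½
p -> p = ½ -> ½ = ⊤  [min(1, 1−½+½)]
((p & p) & (p & p)) | (p -> p) = ½ | ⊤ = ⊤
~(((p & p) & (p & p)) | (p -> p)) = ~⊤ = ⊥
In Kleene's strong three-valued logic K3: p & p = ½ & ½ = ½
p & p = ½ & ½ = ½
(p & p) & (p & p) = ½ & ½ = ½
p -> p = ½ -> ½ = ½  [~½ | ½]
((p & p) & (p & p)) | (p -> p) = ½ | ½ = ½
~(((p & p) & (p & p)) | (p -> p)) = ~½ = ½
They differ because Łukasiewicz Ł3 and Kleene's strong three-valued logic K3 treat ½ differently under implication.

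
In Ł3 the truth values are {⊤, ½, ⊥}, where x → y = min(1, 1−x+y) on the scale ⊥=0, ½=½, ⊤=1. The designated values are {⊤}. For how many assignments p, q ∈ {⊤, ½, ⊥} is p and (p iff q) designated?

1

Designated under: (p=⊤, q=⊤).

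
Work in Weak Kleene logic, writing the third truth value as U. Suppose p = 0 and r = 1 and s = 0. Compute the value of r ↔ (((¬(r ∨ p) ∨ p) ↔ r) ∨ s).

0

r ∨ p = 1 ∨ 0 = 1
¬(r ∨ p) = ¬1 = 0
¬(r ∨ p) ∨ p = 0 ∨ 0 = 0
(¬(r ∨ p) ∨ p) ↔ r = 0 ↔ 1 = 0
((¬(r ∨ p) ∨ p) ↔ r) ∨ s = 0 ∨ 0 = 0
r ↔ (((¬(r ∨ p) ∨ p) ↔ r) ∨ s) = 1 ↔ 0 = 0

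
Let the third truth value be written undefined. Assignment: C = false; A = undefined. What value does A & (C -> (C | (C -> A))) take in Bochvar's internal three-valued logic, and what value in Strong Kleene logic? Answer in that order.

undefined; undefined

In Bochvar's internal three-valued logic: C -> A = false -> undefined = undefined  [any arg is the third value ⇒ result is the third value]
C | (C -> A) = false | undefined = undefined
C -> (C | (C -> A)) = false -> undefined = undefined
A & (C -> (C | (C -> A))) = undefined & undefined = undefined
In Strong Kleene logic: C -> A = false -> undefined = true
C | (C -> A) = false | true = true
C -> (C | (C -> A)) = false -> true = true
A & (C -> (C | (C -> A))) = undefined & true = undefined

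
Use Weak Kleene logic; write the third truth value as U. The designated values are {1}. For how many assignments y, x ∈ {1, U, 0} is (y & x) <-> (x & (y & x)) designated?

Designated under: (y=1, x=1); (y=1, x=0); (y=0, x=1); (y=0, x=0).

4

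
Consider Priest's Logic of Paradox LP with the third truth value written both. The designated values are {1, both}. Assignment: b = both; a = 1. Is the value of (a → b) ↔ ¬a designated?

Yes

a → b = 1 → both = both  [¬1 ∨ both]
¬a = ¬1 = 0
(a → b) ↔ ¬a = both ↔ 0 = both
both ∈ {1, both}.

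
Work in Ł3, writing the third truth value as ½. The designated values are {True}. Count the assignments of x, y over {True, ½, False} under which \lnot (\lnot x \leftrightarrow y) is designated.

2

Designated under: (x=True, y=True); (x=False, y=False).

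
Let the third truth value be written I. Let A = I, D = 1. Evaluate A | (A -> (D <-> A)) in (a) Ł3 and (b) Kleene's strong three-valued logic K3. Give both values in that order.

1; I

In Ł3: D <-> A = 1 <-> I = I  [1 − |1−½|]
A -> (D <-> A) = I -> I = 1
A | (A -> (D <-> A)) = I | 1 = 1
In Kleene's strong three-valued logic K3: D <-> A = 1 <-> I = I
A -> (D <-> A) = I -> I = I
A | (A -> (D <-> A)) = I | I = I
They differ because Ł3 and Kleene's strong three-valued logic K3 treat I differently under implication.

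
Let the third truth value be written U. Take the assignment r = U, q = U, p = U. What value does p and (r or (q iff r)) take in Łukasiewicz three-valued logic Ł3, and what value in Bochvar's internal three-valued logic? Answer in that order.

In Łukasiewicz three-valued logic Ł3: q iff r = U iff U = ⊤
r or (q iff r) = U or ⊤ = ⊤
p and (r or (q iff r)) = U and ⊤ = U
In Bochvar's internal three-valued logic: q iff r = U iff U = U
r or (q iff r) = U or U = U
p and (r or (q iff r)) = U and U = U

U; U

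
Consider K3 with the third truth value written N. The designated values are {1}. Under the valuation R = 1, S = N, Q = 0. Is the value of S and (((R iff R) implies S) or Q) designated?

R iff R = 1 iff 1 = 1
(R iff R) implies S = 1 implies N = N  [not 1 or N]
((R iff R) implies S) or Q = N or 0 = N
S and (((R iff R) implies S) or Q) = N and N = N
N ∉ {1}.

No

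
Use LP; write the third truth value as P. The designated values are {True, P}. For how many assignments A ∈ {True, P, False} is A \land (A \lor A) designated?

2

A=True: True ✓
A=P: P ✓
A=False: False ·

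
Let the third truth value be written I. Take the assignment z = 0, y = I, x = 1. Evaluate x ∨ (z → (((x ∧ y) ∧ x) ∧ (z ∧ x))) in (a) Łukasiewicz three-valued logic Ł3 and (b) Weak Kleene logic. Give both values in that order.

In Łukasiewicz three-valued logic Ł3: x ∧ y = 1 ∧ I = I
(x ∧ y) ∧ x = I ∧ 1 = I
z ∧ x = 0 ∧ 1 = 0
((x ∧ y) ∧ x) ∧ (z ∧ x) = I ∧ 0 = 0
z → (((x ∧ y) ∧ x) ∧ (z ∧ x)) = 0 → 0 = 1
x ∨ (z → (((x ∧ y) ∧ x) ∧ (z ∧ x))) = 1 ∨ 1 = 1
In Weak Kleene logic: x ∧ y = 1 ∧ I = I
(x ∧ y) ∧ x = I ∧ 1 = I
z ∧ x = 0 ∧ 1 = 0
((x ∧ y) ∧ x) ∧ (z ∧ x) = I ∧ 0 = I
z → (((x ∧ y) ∧ x) ∧ (z ∧ x)) = 0 → I = I  [any arg is the third value ⇒ result is the third value]
x ∨ (z → (((x ∧ y) ∧ x) ∧ (z ∧ x))) = 1 ∨ I = I
They differ because Łukasiewicz three-valued logic Ł3 and Weak Kleene logic treat I differently under the binary connectives.

1; I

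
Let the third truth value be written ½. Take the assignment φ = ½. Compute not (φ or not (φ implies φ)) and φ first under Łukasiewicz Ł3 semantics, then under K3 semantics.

½; ½

In Łukasiewicz Ł3: φ implies φ = ½ implies ½ = ⊤  [min(1, 1−½+½)]
not (φ implies φ) = not ⊤ = ⊥
φ or not (φ implies φ) = ½ or ⊥ = ½
not (φ or not (φ implies φ)) = not ½ = ½
not (φ or not (φ implies φ)) and φ = ½ and ½ = ½
In K3: φ implies φ = ½ implies ½ = ½  [not ½ or ½]
not (φ implies φ) = not ½ = ½
φ or not (φ implies φ) = ½ or ½ = ½
not (φ or not (φ implies φ)) = not ½ = ½
not (φ or not (φ implies φ)) and φ = ½ and ½ = ½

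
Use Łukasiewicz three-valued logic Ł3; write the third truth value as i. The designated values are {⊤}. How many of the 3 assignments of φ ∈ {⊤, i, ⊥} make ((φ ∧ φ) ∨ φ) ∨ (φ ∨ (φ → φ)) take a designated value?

3

φ=⊤: ⊤ ✓
φ=i: ⊤ ✓
φ=⊥: ⊤ ✓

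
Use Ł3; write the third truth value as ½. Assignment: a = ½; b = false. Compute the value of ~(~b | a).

false

~b = ~false = true
~b | a = true | ½ = true
~(~b | a) = ~true = false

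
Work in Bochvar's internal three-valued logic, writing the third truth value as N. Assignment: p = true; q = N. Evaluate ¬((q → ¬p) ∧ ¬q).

N

¬p = ¬true = false
q → ¬p = N → false = N
¬q = ¬N = N
(q → ¬p) ∧ ¬q = N ∧ N = N
¬((q → ¬p) ∧ ¬q) = ¬N = N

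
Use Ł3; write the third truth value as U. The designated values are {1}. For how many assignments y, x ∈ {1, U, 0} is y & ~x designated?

Designated under: (y=1, x=0).

1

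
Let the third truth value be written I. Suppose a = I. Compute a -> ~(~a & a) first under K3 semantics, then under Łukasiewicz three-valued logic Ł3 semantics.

In K3: ~a = ~I = I
~a & a = I & I = I
~(~a & a) = ~I = I
a -> ~(~a & a) = I -> I = I  [~I | I]
In Łukasiewicz three-valued logic Ł3: ~a = ~I = I
~a & a = I & I = I
~(~a & a) = ~I = I
a -> ~(~a & a) = I -> I = True
They differ because K3 and Łukasiewicz three-valued logic Ł3 treat I differently under implication.

I; True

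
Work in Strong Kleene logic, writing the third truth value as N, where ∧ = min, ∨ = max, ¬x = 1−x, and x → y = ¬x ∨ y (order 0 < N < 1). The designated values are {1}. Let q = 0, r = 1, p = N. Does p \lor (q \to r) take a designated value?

q \to r = 0 \to 1 = 1
p \lor (q \to r) = N \lor 1 = 1
1 ∈ {1}.

Yes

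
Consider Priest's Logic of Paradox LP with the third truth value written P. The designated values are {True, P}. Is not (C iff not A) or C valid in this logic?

Countermodel: C=False, A=True gives False, which is not designated.

No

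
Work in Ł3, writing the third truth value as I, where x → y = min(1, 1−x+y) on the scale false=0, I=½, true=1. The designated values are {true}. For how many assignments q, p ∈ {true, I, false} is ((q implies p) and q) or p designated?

Designated under: (q=true, p=true); (q=I, p=true); (q=false, p=true).

3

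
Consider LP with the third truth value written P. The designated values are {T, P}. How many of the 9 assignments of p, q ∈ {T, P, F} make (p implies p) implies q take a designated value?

7

Of the 9 assignments, 7 give a value in {T, P}.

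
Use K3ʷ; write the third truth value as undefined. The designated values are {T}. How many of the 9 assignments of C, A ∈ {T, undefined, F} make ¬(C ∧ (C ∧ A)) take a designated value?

Designated under: (C=T, A=F); (C=F, A=T); (C=F, A=F).

3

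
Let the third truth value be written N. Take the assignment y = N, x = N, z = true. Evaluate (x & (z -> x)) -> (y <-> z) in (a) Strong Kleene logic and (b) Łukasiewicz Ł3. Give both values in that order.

In Strong Kleene logic: z -> x = true -> N = N  [~true | N]
x & (z -> x) = N & N = N
y <-> z = N <-> true = N
(x & (z -> x)) -> (y <-> z) = N -> N = N
In Łukasiewicz Ł3: z -> x = true -> N = N
x & (z -> x) = N & N = N
y <-> z = N <-> true = N
(x & (z -> x)) -> (y <-> z) = N -> N = true
They differ because Strong Kleene logic and Łukasiewicz Ł3 treat N differently under implication.

N; true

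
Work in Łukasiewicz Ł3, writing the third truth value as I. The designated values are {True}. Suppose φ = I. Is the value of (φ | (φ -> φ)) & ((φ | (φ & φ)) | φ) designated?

φ -> φ = I -> I = True
φ | (φ -> φ) = I | True = True
φ & φ = I & I = I
φ | (φ & φ) = I | I = I
(φ | (φ & φ)) | φ = I | I = I
(φ | (φ -> φ)) & ((φ | (φ & φ)) | φ) = True & I = I
I ∉ {True}.

No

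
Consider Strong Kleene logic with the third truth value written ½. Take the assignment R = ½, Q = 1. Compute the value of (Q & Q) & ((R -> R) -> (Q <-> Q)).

Q & Q = 1 & 1 = 1
R -> R = ½ -> ½ = ½  [~½ | ½]
Q <-> Q = 1 <-> 1 = 1
(R -> R) -> (Q <-> Q) = ½ -> 1 = 1
(Q & Q) & ((R -> R) -> (Q <-> Q)) = 1 & 1 = 1

1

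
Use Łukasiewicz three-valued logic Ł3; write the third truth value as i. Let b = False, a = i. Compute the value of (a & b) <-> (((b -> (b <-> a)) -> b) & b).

True

a & b = i & False = False
b <-> a = False <-> i = i  [1 − |0−½|]
b -> (b <-> a) = False -> i = True
(b -> (b <-> a)) -> b = True -> False = False
((b -> (b <-> a)) -> b) & b = False & False = False
(a & b) <-> (((b -> (b <-> a)) -> b) & b) = False <-> False = True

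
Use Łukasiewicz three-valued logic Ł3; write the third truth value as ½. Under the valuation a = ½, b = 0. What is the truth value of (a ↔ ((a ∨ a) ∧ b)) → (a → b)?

a ∨ a = ½ ∨ ½ = ½
(a ∨ a) ∧ b = ½ ∧ 0 = 0
a ↔ ((a ∨ a) ∧ b) = ½ ↔ 0 = ½  [1 − |½−0|]
a → b = ½ → 0 = ½
(a ↔ ((a ∨ a) ∧ b)) → (a → b) = ½ → ½ = 1

1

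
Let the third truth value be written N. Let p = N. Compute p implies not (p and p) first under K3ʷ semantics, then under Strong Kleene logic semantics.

N; N

In K3ʷ: p and p = N and N = N
not (p and p) = not N = N
p implies not (p and p) = N implies N = N  [any arg is the third value ⇒ result is the third value]
In Strong Kleene logic: p and p = N and N = N
not (p and p) = not N = N
p implies not (p and p) = N implies N = N  [not N or N]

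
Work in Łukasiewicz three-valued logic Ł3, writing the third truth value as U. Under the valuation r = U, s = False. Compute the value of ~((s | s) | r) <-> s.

s | s = False | False = False
(s | s) | r = False | U = U
~((s | s) | r) = ~U = U
~((s | s) | r) <-> s = U <-> False = U  [1 − |½−0|]

U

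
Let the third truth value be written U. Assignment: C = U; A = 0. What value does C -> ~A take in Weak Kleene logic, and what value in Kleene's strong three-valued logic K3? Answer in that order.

U; 1

In Weak Kleene logic: ~A = ~0 = 1
C -> ~A = U -> 1 = U  [any arg is the third value ⇒ result is the third value]
In Kleene's strong three-valued logic K3: ~A = ~0 = 1
C -> ~A = U -> 1 = 1
They differ because Weak Kleene logic and Kleene's strong three-valued logic K3 treat U differently under the binary connectives.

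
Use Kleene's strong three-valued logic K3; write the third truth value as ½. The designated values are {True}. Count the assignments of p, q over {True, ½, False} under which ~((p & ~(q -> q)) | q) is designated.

Designated under: (p=True, q=False); (p=½, q=False); (p=False, q=False).

3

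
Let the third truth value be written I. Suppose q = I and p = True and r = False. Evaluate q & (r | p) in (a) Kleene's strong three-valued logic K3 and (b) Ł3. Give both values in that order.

I; I

In Kleene's strong three-valued logic K3: r | p = False | True = True
q & (r | p) = I & True = I
In Ł3: r | p = False | True = True
q & (r | p) = I & True = I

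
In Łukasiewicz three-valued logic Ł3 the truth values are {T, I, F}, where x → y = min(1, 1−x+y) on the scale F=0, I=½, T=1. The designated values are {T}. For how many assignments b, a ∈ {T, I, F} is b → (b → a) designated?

Of the 9 assignments, 7 give a value in {T}.

7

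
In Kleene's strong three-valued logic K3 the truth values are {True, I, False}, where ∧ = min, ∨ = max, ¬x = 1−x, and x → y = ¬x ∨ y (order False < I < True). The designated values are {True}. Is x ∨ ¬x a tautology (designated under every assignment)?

No

Countermodel: x=I gives I, which is not designated.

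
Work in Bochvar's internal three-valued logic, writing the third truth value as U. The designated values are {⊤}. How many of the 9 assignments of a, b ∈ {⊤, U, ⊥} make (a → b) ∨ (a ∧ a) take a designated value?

4

Designated under: (a=⊤, b=⊤); (a=⊤, b=⊥); (a=⊥, b=⊤); (a=⊥, b=⊥).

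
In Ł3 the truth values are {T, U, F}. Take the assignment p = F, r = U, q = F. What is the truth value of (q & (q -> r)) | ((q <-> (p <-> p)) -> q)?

T

q -> r = F -> U = T  [min(1, 1−0+½)]
q & (q -> r) = F & T = F
p <-> p = F <-> F = T
q <-> (p <-> p) = F <-> T = F
(q <-> (p <-> p)) -> q = F -> F = T
(q & (q -> r)) | ((q <-> (p <-> p)) -> q) = F | T = T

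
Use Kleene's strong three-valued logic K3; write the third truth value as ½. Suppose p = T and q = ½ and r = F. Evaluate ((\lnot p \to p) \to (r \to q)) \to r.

F

\lnot p = \lnot T = F
\lnot p \to p = F \to T = T
r \to q = F \to ½ = T
(\lnot p \to p) \to (r \to q) = T \to T = T
((\lnot p \to p) \to (r \to q)) \to r = T \to F = F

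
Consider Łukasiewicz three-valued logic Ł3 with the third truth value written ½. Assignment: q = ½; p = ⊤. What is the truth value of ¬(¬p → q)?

¬p = ¬⊤ = ⊥
¬p → q = ⊥ → ½ = ⊤  [min(1, 1−0+½)]
¬(¬p → q) = ¬⊤ = ⊥

⊥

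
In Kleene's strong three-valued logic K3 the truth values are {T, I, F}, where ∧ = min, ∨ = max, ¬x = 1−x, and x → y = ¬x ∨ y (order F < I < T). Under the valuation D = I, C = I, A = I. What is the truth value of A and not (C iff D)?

C iff D = I iff I = I
not (C iff D) = not I = I
A and not (C iff D) = I and I = I

I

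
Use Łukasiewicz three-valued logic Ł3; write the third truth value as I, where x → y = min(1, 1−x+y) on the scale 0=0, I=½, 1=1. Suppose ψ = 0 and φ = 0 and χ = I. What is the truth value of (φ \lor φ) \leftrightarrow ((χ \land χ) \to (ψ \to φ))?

φ \lor φ = 0 \lor 0 = 0
χ \land χ = I \land I = I
ψ \to φ = 0 \to 0 = 1
(χ \land χ) \to (ψ \to φ) = I \to 1 = 1  [min(1, 1−½+1)]
(φ \lor φ) \leftrightarrow ((χ \land χ) \to (ψ \to φ)) = 0 \leftrightarrow 1 = 0

0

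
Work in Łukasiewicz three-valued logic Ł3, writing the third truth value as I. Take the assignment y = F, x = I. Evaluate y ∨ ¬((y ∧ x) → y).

y ∧ x = F ∧ I = F
(y ∧ x) → y = F → F = T
¬((y ∧ x) → y) = ¬T = F
y ∨ ¬((y ∧ x) → y) = F ∨ F = F

F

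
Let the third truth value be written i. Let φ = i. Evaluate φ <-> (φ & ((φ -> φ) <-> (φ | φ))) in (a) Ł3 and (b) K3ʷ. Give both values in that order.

true; i

In Ł3: φ -> φ = i -> i = true
φ | φ = i | i = i
(φ -> φ) <-> (φ | φ) = true <-> i = i
φ & ((φ -> φ) <-> (φ | φ)) = i & i = i
φ <-> (φ & ((φ -> φ) <-> (φ | φ))) = i <-> i = true
In K3ʷ: φ -> φ = i -> i = i  [any arg is the third value ⇒ result is the third value]
φ | φ = i | i = i
(φ -> φ) <-> (φ | φ) = i <-> i = i
φ & ((φ -> φ) <-> (φ | φ)) = i & i = i
φ <-> (φ & ((φ -> φ) <-> (φ | φ))) = i <-> i = i
They differ because Ł3 and K3ʷ treat i differently under the binary connectives.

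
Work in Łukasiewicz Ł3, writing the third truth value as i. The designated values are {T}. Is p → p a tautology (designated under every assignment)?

Yes

Every assignment of p over {T, i, F} gives a value in {T}.
In particular, with p=i: p → p = T.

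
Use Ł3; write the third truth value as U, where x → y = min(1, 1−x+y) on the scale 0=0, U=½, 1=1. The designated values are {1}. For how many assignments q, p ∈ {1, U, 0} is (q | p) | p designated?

Of the 9 assignments, 5 give a value in {1}.

5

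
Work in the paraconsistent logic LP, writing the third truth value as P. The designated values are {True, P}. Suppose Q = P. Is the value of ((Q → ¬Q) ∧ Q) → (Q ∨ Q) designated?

¬Q = ¬P = P
Q → ¬Q = P → P = P
(Q → ¬Q) ∧ Q = P ∧ P = P
Q ∨ Q = P ∨ P = P
((Q → ¬Q) ∧ Q) → (Q ∨ Q) = P → P = P
P ∈ {True, P}.

Yes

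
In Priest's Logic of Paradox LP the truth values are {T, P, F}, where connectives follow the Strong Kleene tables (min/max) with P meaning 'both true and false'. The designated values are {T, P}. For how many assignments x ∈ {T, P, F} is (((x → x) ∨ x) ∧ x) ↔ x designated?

x=T: T ✓
x=P: P ✓
x=F: T ✓

3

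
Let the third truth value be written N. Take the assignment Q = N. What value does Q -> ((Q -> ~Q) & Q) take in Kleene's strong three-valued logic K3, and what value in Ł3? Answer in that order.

N; True

In Kleene's strong three-valued logic K3: ~Q = ~N = N
Q -> ~Q = N -> N = N
(Q -> ~Q) & Q = N & N = N
Q -> ((Q -> ~Q) & Q) = N -> N = N
In Ł3: ~Q = ~N = N
Q -> ~Q = N -> N = True  [min(1, 1−½+½)]
(Q -> ~Q) & Q = True & N = N
Q -> ((Q -> ~Q) & Q) = N -> N = True
They differ because Kleene's strong three-valued logic K3 and Ł3 treat N differently under implication.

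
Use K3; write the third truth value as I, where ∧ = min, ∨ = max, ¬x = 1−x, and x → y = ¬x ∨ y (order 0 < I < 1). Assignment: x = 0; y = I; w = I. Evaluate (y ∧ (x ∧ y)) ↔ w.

x ∧ y = 0 ∧ I = 0
y ∧ (x ∧ y) = I ∧ 0 = 0
(y ∧ (x ∧ y)) ↔ w = 0 ↔ I = I

I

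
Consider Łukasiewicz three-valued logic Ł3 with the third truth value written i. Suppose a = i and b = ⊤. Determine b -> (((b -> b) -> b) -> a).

b -> b = ⊤ -> ⊤ = ⊤
(b -> b) -> b = ⊤ -> ⊤ = ⊤
((b -> b) -> b) -> a = ⊤ -> i = i  [min(1, 1−1+½)]
b -> (((b -> b) -> b) -> a) = ⊤ -> i = i

i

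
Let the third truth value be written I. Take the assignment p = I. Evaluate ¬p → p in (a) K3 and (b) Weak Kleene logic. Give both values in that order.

In K3: ¬p = ¬I = I
¬p → p = I → I = I  [¬I ∨ I]
In Weak Kleene logic: ¬p = ¬I = I
¬p → p = I → I = I  [any arg is the third value ⇒ result is the third value]

I; I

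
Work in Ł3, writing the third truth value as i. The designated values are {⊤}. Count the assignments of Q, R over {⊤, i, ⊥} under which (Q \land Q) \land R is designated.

Designated under: (Q=⊤, R=⊤).

1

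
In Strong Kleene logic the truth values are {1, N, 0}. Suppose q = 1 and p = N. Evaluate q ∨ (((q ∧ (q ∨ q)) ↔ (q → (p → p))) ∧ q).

q ∨ q = 1 ∨ 1 = 1
q ∧ (q ∨ q) = 1 ∧ 1 = 1
p → p = N → N = N  [¬N ∨ N]
q → (p → p) = 1 → N = N
(q ∧ (q ∨ q)) ↔ (q → (p → p)) = 1 ↔ N = N
((q ∧ (q ∨ q)) ↔ (q → (p → p))) ∧ q = N ∧ 1 = N
q ∨ (((q ∧ (q ∨ q)) ↔ (q → (p → p))) ∧ q) = 1 ∨ N = 1

1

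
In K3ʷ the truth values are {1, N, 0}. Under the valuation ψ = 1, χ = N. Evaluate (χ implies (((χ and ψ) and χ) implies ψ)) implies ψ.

N

χ and ψ = N and 1 = N
(χ and ψ) and χ = N and N = N
((χ and ψ) and χ) implies ψ = N implies 1 = N  [any arg is the third value ⇒ result is the third value]
χ implies (((χ and ψ) and χ) implies ψ) = N implies N = N
(χ implies (((χ and ψ) and χ) implies ψ)) implies ψ = N implies 1 = N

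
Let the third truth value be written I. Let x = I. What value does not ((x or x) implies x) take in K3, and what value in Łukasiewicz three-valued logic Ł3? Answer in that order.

I; False

In K3: x or x = I or I = I
(x or x) implies x = I implies I = I  [not I or I]
not ((x or x) implies x) = not I = I
In Łukasiewicz three-valued logic Ł3: x or x = I or I = I
(x or x) implies x = I implies I = True  [min(1, 1−½+½)]
not ((x or x) implies x) = not True = False
They differ because K3 and Łukasiewicz three-valued logic Ł3 treat I differently under implication.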